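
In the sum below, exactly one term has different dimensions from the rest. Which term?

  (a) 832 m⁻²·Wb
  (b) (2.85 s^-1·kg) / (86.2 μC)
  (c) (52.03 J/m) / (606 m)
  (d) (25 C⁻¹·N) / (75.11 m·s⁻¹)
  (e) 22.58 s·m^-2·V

Work out the base dimensions of each:
  (a) Wb·m⁻² = V·s·m⁻² = kg·s⁻²·A⁻¹
  (b) [kg·s⁻¹] / [s·A] = kg·s⁻²·A⁻¹
  (c) [kg·m·s⁻²] / [m] = kg·s⁻²
  (d) [kg·m·s⁻³·A⁻¹] / [m·s⁻¹] = kg·s⁻²·A⁻¹
  (e) V·s·m⁻² = J·C⁻¹·s·m⁻² = kg·s⁻²·A⁻¹
All reduce to kg·s⁻²·A⁻¹ except (c), which is kg·s⁻².

(c)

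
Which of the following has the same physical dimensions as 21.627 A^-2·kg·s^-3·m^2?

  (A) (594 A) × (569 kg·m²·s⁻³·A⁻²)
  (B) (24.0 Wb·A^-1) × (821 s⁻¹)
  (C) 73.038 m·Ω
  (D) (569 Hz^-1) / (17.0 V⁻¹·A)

(B)

Reference: kg·m²·s⁻³·A⁻².
Each option:
  (A) [A] · [kg·m²·s⁻³·A⁻²] = kg·m²·s⁻³·A⁻¹
  (B) [kg·m²·s⁻²·A⁻²] · [s⁻¹] = kg·m²·s⁻³·A⁻²  ← same
  (C) Ω·m = V·A⁻¹·m = kg·m³·s⁻³·A⁻²
  (D) [s] / [kg⁻¹·m⁻²·s³·A²] = kg·m²·s⁻²·A⁻²
Only (B) matches kg·m²·s⁻³·A⁻².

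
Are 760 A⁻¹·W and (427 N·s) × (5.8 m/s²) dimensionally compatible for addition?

In SI base units:
  760 A⁻¹·W:  W·A⁻¹ = J·s⁻¹·A⁻¹ = kg·m²·s⁻³·A⁻¹
  (427 N·s) × (5.8 m/s²):  [kg·m·s⁻¹] · [m·s⁻²] = kg·m²·s⁻³
kg·m²·s⁻³·A⁻¹ ≠ kg·m²·s⁻³, so they cannot be added.

No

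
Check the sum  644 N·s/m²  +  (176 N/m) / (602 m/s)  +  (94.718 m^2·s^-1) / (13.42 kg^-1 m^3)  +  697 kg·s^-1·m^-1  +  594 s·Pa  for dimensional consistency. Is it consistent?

Work out the base dimensions of each:
  644 N·s/m²:  N·s·m⁻² = kg·m·s⁻²·s·m⁻² = kg·m⁻¹·s⁻¹
  (176 N/m) / (602 m/s):  [kg·s⁻²] / [m·s⁻¹] = kg·m⁻¹·s⁻¹
  (94.718 m^2·s^-1) / (13.42 kg^-1 m^3):  [m²·s⁻¹] / [kg⁻¹·m³] = kg·m⁻¹·s⁻¹
  697 kg·s^-1·m^-1:  kg·m⁻¹·s⁻¹
  594 s·Pa:  Pa·s = N·m⁻²·s = kg·m⁻¹·s⁻¹
Every term reduces to kg·m⁻¹·s⁻¹.

Yes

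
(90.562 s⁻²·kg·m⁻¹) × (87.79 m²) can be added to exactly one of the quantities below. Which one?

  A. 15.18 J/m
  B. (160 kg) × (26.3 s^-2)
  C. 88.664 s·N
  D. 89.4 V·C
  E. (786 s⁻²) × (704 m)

A.

Reference: [kg·m⁻¹·s⁻²] · [m²] = kg·m·s⁻².
Each option:
  A. J·m⁻¹ = N·m·m⁻¹ = kg·m·s⁻²  ← same
  B. [kg] · [s⁻²] = kg·s⁻²
  C. N·s = kg·m·s⁻²·s = kg·m·s⁻¹
  D. C·V = s·A·J·C⁻¹ = kg·m²·s⁻²
  E. [s⁻²] · [m] = m·s⁻²
Only A. matches kg·m·s⁻².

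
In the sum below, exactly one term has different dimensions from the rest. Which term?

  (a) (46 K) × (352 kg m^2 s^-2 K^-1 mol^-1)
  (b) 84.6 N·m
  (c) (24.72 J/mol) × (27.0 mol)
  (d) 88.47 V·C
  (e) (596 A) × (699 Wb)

(a)

Dimensions:
  (a) [K] · [kg·m²·s⁻²·K⁻¹·mol⁻¹] = kg·m²·s⁻²·mol⁻¹
  (b) N·m = kg·m·s⁻²·m = kg·m²·s⁻²
  (c) [kg·m²·s⁻²·mol⁻¹] · [mol] = kg·m²·s⁻²
  (d) C·V = s·A·J·C⁻¹ = kg·m²·s⁻²
  (e) [A] · [kg·m²·s⁻²·A⁻¹] = kg·m²·s⁻²
All reduce to kg·m²·s⁻² except (a), which is kg·m²·s⁻²·mol⁻¹.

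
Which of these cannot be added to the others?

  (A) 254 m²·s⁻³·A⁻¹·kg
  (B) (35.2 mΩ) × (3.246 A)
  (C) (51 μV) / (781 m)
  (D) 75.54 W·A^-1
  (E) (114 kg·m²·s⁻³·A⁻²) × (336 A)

Dimensions:
  (A) kg·m²·s⁻³·A⁻¹
  (B) [kg·m²·s⁻³·A⁻²] · [A] = kg·m²·s⁻³·A⁻¹
  (C) [kg·m²·s⁻³·A⁻¹] / [m] = kg·m·s⁻³·A⁻¹
  (D) W·A⁻¹ = J·s⁻¹·A⁻¹ = kg·m²·s⁻³·A⁻¹
  (E) [kg·m²·s⁻³·A⁻²] · [A] = kg·m²·s⁻³·A⁻¹
All reduce to kg·m²·s⁻³·A⁻¹ except (C), which is kg·m·s⁻³·A⁻¹.

(C)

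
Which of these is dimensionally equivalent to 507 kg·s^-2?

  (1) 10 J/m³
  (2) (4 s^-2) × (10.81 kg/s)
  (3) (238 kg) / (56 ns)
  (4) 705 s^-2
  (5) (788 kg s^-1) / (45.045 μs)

Reference: kg·s⁻².
Each option:
  (1) J·m⁻³ = N·m·m⁻³ = kg·m⁻¹·s⁻²
  (2) [s⁻²] · [kg·s⁻¹] = kg·s⁻³
  (3) [kg] / [s] = kg·s⁻¹
  (4) s⁻²
  (5) [kg·s⁻¹] / [s] = kg·s⁻²  ← same
Only (5) matches kg·s⁻².

(5)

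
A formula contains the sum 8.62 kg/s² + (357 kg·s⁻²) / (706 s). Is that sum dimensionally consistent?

No

In SI base units:
  8.62 kg/s²:  kg·s⁻²
  (357 kg·s⁻²) / (706 s):  [kg·s⁻²] / [s] = kg·s⁻³
kg·s⁻² ≠ kg·s⁻³, so they cannot be added.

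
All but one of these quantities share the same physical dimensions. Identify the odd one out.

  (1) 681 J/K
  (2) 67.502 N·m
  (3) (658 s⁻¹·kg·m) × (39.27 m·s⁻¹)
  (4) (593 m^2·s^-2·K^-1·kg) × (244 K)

(1)

Expand each in SI base units:
  (1) J·K⁻¹ = N·m·K⁻¹ = kg·m²·s⁻²·K⁻¹
  (2) N·m = kg·m·s⁻²·m = kg·m²·s⁻²
  (3) [kg·m·s⁻¹] · [m·s⁻¹] = kg·m²·s⁻²
  (4) [kg·m²·s⁻²·K⁻¹] · [K] = kg·m²·s⁻²
All reduce to kg·m²·s⁻² except (1), which is kg·m²·s⁻²·K⁻¹.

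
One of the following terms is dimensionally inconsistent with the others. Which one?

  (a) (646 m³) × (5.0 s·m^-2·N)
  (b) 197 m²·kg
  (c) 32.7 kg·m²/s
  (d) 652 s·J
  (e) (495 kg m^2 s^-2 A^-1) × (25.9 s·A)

(b)

Expand each in SI base units:
  (a) [m³] · [kg·m⁻¹·s⁻¹] = kg·m²·s⁻¹
  (b) kg·m²
  (c) kg·m²·s⁻¹
  (d) J·s = N·m·s = kg·m²·s⁻¹
  (e) [kg·m²·s⁻²·A⁻¹] · [s·A] = kg·m²·s⁻¹
All reduce to kg·m²·s⁻¹ except (b), which is kg·m².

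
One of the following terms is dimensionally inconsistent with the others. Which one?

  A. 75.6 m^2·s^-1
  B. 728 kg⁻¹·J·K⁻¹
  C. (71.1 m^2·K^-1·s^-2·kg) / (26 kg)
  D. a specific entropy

Reduce each to base SI dimensions:
  A. m²·s⁻¹
  B. J·kg⁻¹·K⁻¹ = N·m·kg⁻¹·K⁻¹ = m²·s⁻²·K⁻¹
  C. [kg·m²·s⁻²·K⁻¹] / [kg] = m²·s⁻²·K⁻¹
  D. [specific entropy] = m²·s⁻²·K⁻¹
All reduce to m²·s⁻²·K⁻¹ except A., which is m²·s⁻¹.

A.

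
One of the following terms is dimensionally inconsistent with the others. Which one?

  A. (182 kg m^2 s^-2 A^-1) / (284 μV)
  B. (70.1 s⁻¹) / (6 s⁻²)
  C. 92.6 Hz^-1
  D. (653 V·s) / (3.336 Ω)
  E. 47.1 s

D.

Dimensions:
  A. [kg·m²·s⁻²·A⁻¹] / [kg·m²·s⁻³·A⁻¹] = s
  B. [s⁻¹] / [s⁻²] = s
  C. Hz⁻¹ = (s⁻¹)⁻¹ = s
  D. [kg·m²·s⁻²·A⁻¹] / [kg·m²·s⁻³·A⁻²] = s·A
  E. s
All reduce to s except D., which is s·A.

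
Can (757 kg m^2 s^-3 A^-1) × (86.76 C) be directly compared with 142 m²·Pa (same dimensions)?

Work out the base dimensions of each:
  (757 kg m^2 s^-3 A^-1) × (86.76 C):  [kg·m²·s⁻³·A⁻¹] · [s·A] = kg·m²·s⁻²
  142 m²·Pa:  Pa·m² = N·m⁻²·m² = kg·m·s⁻²
kg·m²·s⁻² ≠ kg·m·s⁻², so they cannot be added.

No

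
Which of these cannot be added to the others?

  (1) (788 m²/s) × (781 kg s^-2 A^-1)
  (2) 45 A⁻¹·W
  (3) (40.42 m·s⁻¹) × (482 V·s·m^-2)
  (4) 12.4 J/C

Expand each in SI base units:
  (1) [m²·s⁻¹] · [kg·s⁻²·A⁻¹] = kg·m²·s⁻³·A⁻¹
  (2) W·A⁻¹ = J·s⁻¹·A⁻¹ = kg·m²·s⁻³·A⁻¹
  (3) [m·s⁻¹] · [kg·s⁻²·A⁻¹] = kg·m·s⁻³·A⁻¹
  (4) J·C⁻¹ = N·m·(s·A)⁻¹ = kg·m²·s⁻³·A⁻¹
All reduce to kg·m²·s⁻³·A⁻¹ except (3), which is kg·m·s⁻³·A⁻¹.

(3)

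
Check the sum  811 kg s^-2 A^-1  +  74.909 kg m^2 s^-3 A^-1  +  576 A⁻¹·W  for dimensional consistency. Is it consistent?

No

In SI base units:
  811 kg s^-2 A^-1:  kg·s⁻²·A⁻¹
  74.909 kg m^2 s^-3 A^-1:  kg·m²·s⁻³·A⁻¹
  576 A⁻¹·W:  W·A⁻¹ = J·s⁻¹·A⁻¹ = kg·m²·s⁻³·A⁻¹
The terms do not share a single dimension (kg·m²·s⁻³·A⁻¹ vs kg·s⁻²·A⁻¹).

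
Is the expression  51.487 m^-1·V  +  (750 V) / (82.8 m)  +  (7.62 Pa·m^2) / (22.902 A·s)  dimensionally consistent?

Yes

Work out the base dimensions of each:
  51.487 m^-1·V:  V·m⁻¹ = J·C⁻¹·m⁻¹ = kg·m·s⁻³·A⁻¹
  (750 V) / (82.8 m):  [kg·m²·s⁻³·A⁻¹] / [m] = kg·m·s⁻³·A⁻¹
  (7.62 Pa·m^2) / (22.902 A·s):  [kg·m·s⁻²] / [s·A] = kg·m·s⁻³·A⁻¹
Every term reduces to kg·m·s⁻³·A⁻¹.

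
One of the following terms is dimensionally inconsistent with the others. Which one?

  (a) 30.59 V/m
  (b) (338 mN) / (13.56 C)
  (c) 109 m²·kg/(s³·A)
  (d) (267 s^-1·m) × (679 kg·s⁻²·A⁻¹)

Work out the base dimensions of each:
  (a) V·m⁻¹ = J·C⁻¹·m⁻¹ = kg·m·s⁻³·A⁻¹
  (b) [kg·m·s⁻²] / [s·A] = kg·m·s⁻³·A⁻¹
  (c) kg·m²·s⁻³·A⁻¹
  (d) [m·s⁻¹] · [kg·s⁻²·A⁻¹] = kg·m·s⁻³·A⁻¹
All reduce to kg·m·s⁻³·A⁻¹ except (c), which is kg·m²·s⁻³·A⁻¹.

(c)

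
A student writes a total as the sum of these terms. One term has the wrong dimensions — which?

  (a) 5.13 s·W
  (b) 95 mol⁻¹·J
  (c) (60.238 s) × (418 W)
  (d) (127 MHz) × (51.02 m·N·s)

Work out the base dimensions of each:
  (a) W·s = J·s⁻¹·s = kg·m²·s⁻²
  (b) J·mol⁻¹ = N·m·mol⁻¹ = kg·m²·s⁻²·mol⁻¹
  (c) [s] · [kg·m²·s⁻³] = kg·m²·s⁻²
  (d) [s⁻¹] · [kg·m²·s⁻¹] = kg·m²·s⁻²
All reduce to kg·m²·s⁻² except (b), which is kg·m²·s⁻²·mol⁻¹.

(b)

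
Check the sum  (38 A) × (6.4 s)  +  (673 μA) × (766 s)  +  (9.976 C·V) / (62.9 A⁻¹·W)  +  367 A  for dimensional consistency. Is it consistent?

In SI base units:
  (38 A) × (6.4 s):  [A] · [s] = s·A
  (673 μA) × (766 s):  [A] · [s] = s·A
  (9.976 C·V) / (62.9 A⁻¹·W):  [kg·m²·s⁻²] / [kg·m²·s⁻³·A⁻¹] = s·A
  367 A:  A
The terms do not share a single dimension (A vs s·A).

No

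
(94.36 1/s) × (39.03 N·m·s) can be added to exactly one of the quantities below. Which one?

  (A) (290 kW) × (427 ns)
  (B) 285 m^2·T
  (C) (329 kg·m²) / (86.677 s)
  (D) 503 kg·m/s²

(A)

Reference: [s⁻¹] · [kg·m²·s⁻¹] = kg·m²·s⁻².
Each option:
  (A) [kg·m²·s⁻³] · [s] = kg·m²·s⁻²  ← same
  (B) T·m² = Wb·m⁻²·m² = kg·m²·s⁻²·A⁻¹
  (C) [kg·m²] / [s] = kg·m²·s⁻¹
  (D) kg·m·s⁻²
Only (A) matches kg·m²·s⁻².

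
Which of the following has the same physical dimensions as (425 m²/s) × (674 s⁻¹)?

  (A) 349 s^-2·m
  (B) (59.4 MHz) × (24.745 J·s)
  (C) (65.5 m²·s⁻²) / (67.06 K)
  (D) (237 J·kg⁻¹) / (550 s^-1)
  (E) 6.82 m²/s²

Reference: [m²·s⁻¹] · [s⁻¹] = m²·s⁻².
Each option:
  (A) m·s⁻²
  (B) [s⁻¹] · [kg·m²·s⁻¹] = kg·m²·s⁻²
  (C) [m²·s⁻²] / [K] = m²·s⁻²·K⁻¹
  (D) [m²·s⁻²] / [s⁻¹] = m²·s⁻¹
  (E) m²·s⁻²  ← same
Only (E) matches m²·s⁻².

(E)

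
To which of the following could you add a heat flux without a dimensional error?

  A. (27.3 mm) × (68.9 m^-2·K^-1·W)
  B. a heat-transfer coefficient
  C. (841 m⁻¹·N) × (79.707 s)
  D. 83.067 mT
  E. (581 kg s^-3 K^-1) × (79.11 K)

E.

Reference: [heat flux] = kg·s⁻³.
Each option:
  A. [m] · [kg·s⁻³·K⁻¹] = kg·m·s⁻³·K⁻¹
  B. [heat-transfer coefficient] = kg·s⁻³·K⁻¹
  C. [kg·s⁻²] · [s] = kg·s⁻¹
  D. T = Wb·m⁻² = kg·s⁻²·A⁻¹
  E. [kg·s⁻³·K⁻¹] · [K] = kg·s⁻³  ← same
Only E. matches kg·s⁻³.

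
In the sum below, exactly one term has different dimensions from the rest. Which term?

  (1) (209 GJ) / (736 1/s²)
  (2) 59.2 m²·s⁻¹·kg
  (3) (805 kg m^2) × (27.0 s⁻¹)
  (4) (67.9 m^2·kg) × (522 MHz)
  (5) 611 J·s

Dimensions:
  (1) [kg·m²·s⁻²] / [s⁻²] = kg·m²
  (2) kg·m²·s⁻¹
  (3) [kg·m²] · [s⁻¹] = kg·m²·s⁻¹
  (4) [kg·m²] · [s⁻¹] = kg·m²·s⁻¹
  (5) J·s = N·m·s = kg·m²·s⁻¹
All reduce to kg·m²·s⁻¹ except (1), which is kg·m².

(1)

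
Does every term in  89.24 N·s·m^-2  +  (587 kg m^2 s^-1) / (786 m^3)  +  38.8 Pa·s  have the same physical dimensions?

Dimensions:
  89.24 N·s·m^-2:  N·s·m⁻² = kg·m·s⁻²·s·m⁻² = kg·m⁻¹·s⁻¹
  (587 kg m^2 s^-1) / (786 m^3):  [kg·m²·s⁻¹] / [m³] = kg·m⁻¹·s⁻¹
  38.8 Pa·s:  Pa·s = N·m⁻²·s = kg·m⁻¹·s⁻¹
Every term reduces to kg·m⁻¹·s⁻¹.

Yes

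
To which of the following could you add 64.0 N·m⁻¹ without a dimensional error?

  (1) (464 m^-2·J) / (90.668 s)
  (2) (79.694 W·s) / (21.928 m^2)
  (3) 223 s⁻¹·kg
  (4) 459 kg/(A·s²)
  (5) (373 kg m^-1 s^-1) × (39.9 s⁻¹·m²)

Reference: N·m⁻¹ = kg·m·s⁻²·m⁻¹ = kg·s⁻².
Each option:
  (1) [kg·s⁻²] / [s] = kg·s⁻³
  (2) [kg·m²·s⁻²] / [m²] = kg·s⁻²  ← same
  (3) kg·s⁻¹
  (4) kg·s⁻²·A⁻¹
  (5) [kg·m⁻¹·s⁻¹] · [m²·s⁻¹] = kg·m·s⁻²
Only (2) matches kg·s⁻².

(2)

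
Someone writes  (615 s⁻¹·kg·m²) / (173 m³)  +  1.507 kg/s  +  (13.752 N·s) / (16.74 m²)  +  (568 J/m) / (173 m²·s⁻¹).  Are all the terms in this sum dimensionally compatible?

No

In SI base units:
  (615 s⁻¹·kg·m²) / (173 m³):  [kg·m²·s⁻¹] / [m³] = kg·m⁻¹·s⁻¹
  1.507 kg/s:  kg·s⁻¹
  (13.752 N·s) / (16.74 m²):  [kg·m·s⁻¹] / [m²] = kg·m⁻¹·s⁻¹
  (568 J/m) / (173 m²·s⁻¹):  [kg·m·s⁻²] / [m²·s⁻¹] = kg·m⁻¹·s⁻¹
The terms do not share a single dimension (kg·m⁻¹·s⁻¹ vs kg·s⁻¹).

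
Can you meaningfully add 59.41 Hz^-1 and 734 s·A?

In SI base units:
  59.41 Hz^-1:  Hz⁻¹ = (s⁻¹)⁻¹ = s
  734 s·A:  A·s = s·A
s ≠ s·A, so they cannot be added.

No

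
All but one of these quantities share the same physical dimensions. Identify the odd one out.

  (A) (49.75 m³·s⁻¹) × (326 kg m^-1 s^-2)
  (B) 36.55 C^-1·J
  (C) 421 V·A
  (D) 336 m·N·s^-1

Expand each in SI base units:
  (A) [m³·s⁻¹] · [kg·m⁻¹·s⁻²] = kg·m²·s⁻³
  (B) J·C⁻¹ = N·m·(s·A)⁻¹ = kg·m²·s⁻³·A⁻¹
  (C) V·A = J·C⁻¹·A = kg·m²·s⁻³
  (D) N·m·s⁻¹ = kg·m·s⁻²·m·s⁻¹ = kg·m²·s⁻³
All reduce to kg·m²·s⁻³ except (B), which is kg·m²·s⁻³·A⁻¹.

(B)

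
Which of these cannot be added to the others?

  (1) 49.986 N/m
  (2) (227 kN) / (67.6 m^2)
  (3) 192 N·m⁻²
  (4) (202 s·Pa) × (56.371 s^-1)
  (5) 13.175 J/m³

Expand each in SI base units:
  (1) N·m⁻¹ = kg·m·s⁻²·m⁻¹ = kg·s⁻²
  (2) [kg·m·s⁻²] / [m²] = kg·m⁻¹·s⁻²
  (3) N·m⁻² = kg·m·s⁻²·m⁻² = kg·m⁻¹·s⁻²
  (4) [kg·m⁻¹·s⁻¹] · [s⁻¹] = kg·m⁻¹·s⁻²
  (5) J·m⁻³ = N·m·m⁻³ = kg·m⁻¹·s⁻²
All reduce to kg·m⁻¹·s⁻² except (1), which is kg·s⁻².

(1)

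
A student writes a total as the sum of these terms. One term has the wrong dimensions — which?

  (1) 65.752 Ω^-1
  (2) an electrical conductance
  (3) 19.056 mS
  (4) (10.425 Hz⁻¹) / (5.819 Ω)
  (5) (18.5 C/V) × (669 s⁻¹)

Reduce each to base SI dimensions:
  (1) Ω⁻¹ = (V·A⁻¹)⁻¹ = kg⁻¹·m⁻²·s³·A²
  (2) [electrical conductance] = kg⁻¹·m⁻²·s³·A²
  (3) S = Ω⁻¹ = kg⁻¹·m⁻²·s³·A²
  (4) [s] / [kg·m²·s⁻³·A⁻²] = kg⁻¹·m⁻²·s⁴·A²
  (5) [kg⁻¹·m⁻²·s⁴·A²] · [s⁻¹] = kg⁻¹·m⁻²·s³·A²
All reduce to kg⁻¹·m⁻²·s³·A² except (4), which is kg⁻¹·m⁻²·s⁴·A².

(4)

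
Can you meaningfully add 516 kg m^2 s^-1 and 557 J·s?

Yes

Dimensions:
  516 kg m^2 s^-1:  kg·m²·s⁻¹
  557 J·s:  J·s = N·m·s = kg·m²·s⁻¹
Both are kg·m²·s⁻¹, so they have the same dimensions and can be added.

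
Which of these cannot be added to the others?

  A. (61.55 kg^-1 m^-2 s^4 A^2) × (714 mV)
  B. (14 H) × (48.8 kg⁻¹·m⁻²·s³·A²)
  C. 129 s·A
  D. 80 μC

Work out the base dimensions of each:
  A. [kg⁻¹·m⁻²·s⁴·A²] · [kg·m²·s⁻³·A⁻¹] = s·A
  B. [kg·m²·s⁻²·A⁻²] · [kg⁻¹·m⁻²·s³·A²] = s
  C. A·s = s·A
  D. C = s·A
All reduce to s·A except B., which is s.

B.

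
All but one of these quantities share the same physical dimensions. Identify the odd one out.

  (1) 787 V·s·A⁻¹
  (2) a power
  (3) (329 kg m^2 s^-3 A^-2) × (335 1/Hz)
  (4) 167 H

Work out the base dimensions of each:
  (1) V·s·A⁻¹ = J·C⁻¹·s·A⁻¹ = kg·m²·s⁻²·A⁻²
  (2) [power] = kg·m²·s⁻³
  (3) [kg·m²·s⁻³·A⁻²] · [s] = kg·m²·s⁻²·A⁻²
  (4) H = V·s·A⁻¹ = kg·m²·s⁻²·A⁻²
All reduce to kg·m²·s⁻²·A⁻² except (2), which is kg·m²·s⁻³.

(2)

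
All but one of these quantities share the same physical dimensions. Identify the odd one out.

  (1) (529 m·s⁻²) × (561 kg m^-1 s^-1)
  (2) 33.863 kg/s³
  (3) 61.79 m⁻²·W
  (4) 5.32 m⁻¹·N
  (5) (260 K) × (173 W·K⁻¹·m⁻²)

Reduce each to base SI dimensions:
  (1) [m·s⁻²] · [kg·m⁻¹·s⁻¹] = kg·s⁻³
  (2) kg·s⁻³
  (3) W·m⁻² = J·s⁻¹·m⁻² = kg·s⁻³
  (4) N·m⁻¹ = kg·m·s⁻²·m⁻¹ = kg·s⁻²
  (5) [K] · [kg·s⁻³·K⁻¹] = kg·s⁻³
All reduce to kg·s⁻³ except (4), which is kg·s⁻².

(4)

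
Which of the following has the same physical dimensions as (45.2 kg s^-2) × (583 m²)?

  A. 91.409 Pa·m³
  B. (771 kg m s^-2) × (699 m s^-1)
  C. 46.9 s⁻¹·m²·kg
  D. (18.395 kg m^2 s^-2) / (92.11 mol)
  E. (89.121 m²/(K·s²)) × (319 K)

Reference: [kg·s⁻²] · [m²] = kg·m²·s⁻².
Each option:
  A. Pa·m³ = N·m⁻²·m³ = kg·m²·s⁻²  ← same
  B. [kg·m·s⁻²] · [m·s⁻¹] = kg·m²·s⁻³
  C. kg·m²·s⁻¹
  D. [kg·m²·s⁻²] / [mol] = kg·m²·s⁻²·mol⁻¹
  E. [m²·s⁻²·K⁻¹] · [K] = m²·s⁻²
Only A. matches kg·m²·s⁻².

A.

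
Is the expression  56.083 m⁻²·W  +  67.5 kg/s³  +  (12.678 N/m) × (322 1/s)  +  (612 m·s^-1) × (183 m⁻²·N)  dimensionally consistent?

In SI base units:
  56.083 m⁻²·W:  W·m⁻² = J·s⁻¹·m⁻² = kg·s⁻³
  67.5 kg/s³:  kg·s⁻³
  (12.678 N/m) × (322 1/s):  [kg·s⁻²] · [s⁻¹] = kg·s⁻³
  (612 m·s^-1) × (183 m⁻²·N):  [m·s⁻¹] · [kg·m⁻¹·s⁻²] = kg·s⁻³
Every term reduces to kg·s⁻³.

Yes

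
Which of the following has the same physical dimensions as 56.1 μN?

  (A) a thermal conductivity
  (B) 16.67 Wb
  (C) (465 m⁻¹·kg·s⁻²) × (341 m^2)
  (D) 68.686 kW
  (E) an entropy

(C)

Reference: N = kg·m·s⁻².
Each option:
  (A) [thermal conductivity] = kg·m·s⁻³·K⁻¹
  (B) Wb = V·s = kg·m²·s⁻²·A⁻¹
  (C) [kg·m⁻¹·s⁻²] · [m²] = kg·m·s⁻²  ← same
  (D) W = J·s⁻¹ = kg·m²·s⁻³
  (E) [entropy] = kg·m²·s⁻²·K⁻¹
Only (C) matches kg·m·s⁻².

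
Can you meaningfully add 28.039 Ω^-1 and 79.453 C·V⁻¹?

In SI base units:
  28.039 Ω^-1:  Ω⁻¹ = (V·A⁻¹)⁻¹ = kg⁻¹·m⁻²·s³·A²
  79.453 C·V⁻¹:  C·V⁻¹ = s·A·(J·C⁻¹)⁻¹ = kg⁻¹·m⁻²·s⁴·A²
kg⁻¹·m⁻²·s³·A² ≠ kg⁻¹·m⁻²·s⁴·A², so they cannot be added.

No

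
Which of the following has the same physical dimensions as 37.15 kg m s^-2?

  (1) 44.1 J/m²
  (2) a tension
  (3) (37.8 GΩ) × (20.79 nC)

(2)

Reference: kg·m·s⁻².
Each option:
  (1) J·m⁻² = N·m·m⁻² = kg·s⁻²
  (2) [tension] = kg·m·s⁻²  ← same
  (3) [kg·m²·s⁻³·A⁻²] · [s·A] = kg·m²·s⁻²·A⁻¹
Only (2) matches kg·m·s⁻².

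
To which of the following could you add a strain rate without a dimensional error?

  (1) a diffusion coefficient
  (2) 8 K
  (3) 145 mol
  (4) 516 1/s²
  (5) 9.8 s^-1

Reference: [strain rate] = s⁻¹.
Each option:
  (1) [diffusion coefficient] = m²·s⁻¹
  (2) K
  (3) mol
  (4) s⁻²
  (5) s⁻¹  ← same
Only (5) matches s⁻¹.

(5)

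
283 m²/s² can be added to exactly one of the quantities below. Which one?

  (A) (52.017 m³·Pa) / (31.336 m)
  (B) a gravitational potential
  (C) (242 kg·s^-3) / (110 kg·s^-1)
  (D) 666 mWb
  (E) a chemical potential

Reference: m²·s⁻².
Each option:
  (A) [kg·m²·s⁻²] / [m] = kg·m·s⁻²
  (B) [gravitational potential] = m²·s⁻²  ← same
  (C) [kg·s⁻³] / [kg·s⁻¹] = s⁻²
  (D) Wb = V·s = kg·m²·s⁻²·A⁻¹
  (E) [chemical potential] = kg·m²·s⁻²·mol⁻¹
Only (B) matches m²·s⁻².

(B)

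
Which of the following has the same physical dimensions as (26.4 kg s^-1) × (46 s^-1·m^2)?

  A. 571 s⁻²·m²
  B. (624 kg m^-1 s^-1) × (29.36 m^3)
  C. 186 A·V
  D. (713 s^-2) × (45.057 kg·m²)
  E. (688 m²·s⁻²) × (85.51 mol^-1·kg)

Reference: [kg·s⁻¹] · [m²·s⁻¹] = kg·m²·s⁻².
Each option:
  A. m²·s⁻²
  B. [kg·m⁻¹·s⁻¹] · [m³] = kg·m²·s⁻¹
  C. V·A = J·C⁻¹·A = kg·m²·s⁻³
  D. [s⁻²] · [kg·m²] = kg·m²·s⁻²  ← same
  E. [m²·s⁻²] · [kg·mol⁻¹] = kg·m²·s⁻²·mol⁻¹
Only D. matches kg·m²·s⁻².

D.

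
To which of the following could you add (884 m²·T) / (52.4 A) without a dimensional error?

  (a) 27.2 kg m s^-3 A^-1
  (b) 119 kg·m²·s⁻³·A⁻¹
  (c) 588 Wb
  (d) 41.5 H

Reference: [kg·m²·s⁻²·A⁻¹] / [A] = kg·m²·s⁻²·A⁻².
Each option:
  (a) kg·m·s⁻³·A⁻¹
  (b) kg·m²·s⁻³·A⁻¹
  (c) Wb = V·s = kg·m²·s⁻²·A⁻¹
  (d) H = V·s·A⁻¹ = kg·m²·s⁻²·A⁻²  ← same
Only (d) matches kg·m²·s⁻²·A⁻².

(d)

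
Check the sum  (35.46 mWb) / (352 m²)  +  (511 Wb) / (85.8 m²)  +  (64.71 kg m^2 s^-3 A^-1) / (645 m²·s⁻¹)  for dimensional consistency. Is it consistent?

Dimensions:
  (35.46 mWb) / (352 m²):  [kg·m²·s⁻²·A⁻¹] / [m²] = kg·s⁻²·A⁻¹
  (511 Wb) / (85.8 m²):  [kg·m²·s⁻²·A⁻¹] / [m²] = kg·s⁻²·A⁻¹
  (64.71 kg m^2 s^-3 A^-1) / (645 m²·s⁻¹):  [kg·m²·s⁻³·A⁻¹] / [m²·s⁻¹] = kg·s⁻²·A⁻¹
Every term reduces to kg·s⁻²·A⁻¹.

Yes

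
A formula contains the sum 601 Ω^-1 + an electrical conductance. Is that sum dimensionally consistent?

Yes

Dimensions:
  601 Ω^-1:  Ω⁻¹ = (V·A⁻¹)⁻¹ = kg⁻¹·m⁻²·s³·A²
  an electrical conductance:  [electrical conductance] = kg⁻¹·m⁻²·s³·A²
Both are kg⁻¹·m⁻²·s³·A², so they have the same dimensions and can be added.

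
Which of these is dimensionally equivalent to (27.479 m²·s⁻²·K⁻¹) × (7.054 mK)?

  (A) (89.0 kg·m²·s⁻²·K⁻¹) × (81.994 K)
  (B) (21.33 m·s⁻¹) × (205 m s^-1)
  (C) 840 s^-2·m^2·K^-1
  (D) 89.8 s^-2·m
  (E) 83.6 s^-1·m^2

Reference: [m²·s⁻²·K⁻¹] · [K] = m²·s⁻².
Each option:
  (A) [kg·m²·s⁻²·K⁻¹] · [K] = kg·m²·s⁻²
  (B) [m·s⁻¹] · [m·s⁻¹] = m²·s⁻²  ← same
  (C) m²·s⁻²·K⁻¹
  (D) m·s⁻²
  (E) m²·s⁻¹
Only (B) matches m²·s⁻².

(B)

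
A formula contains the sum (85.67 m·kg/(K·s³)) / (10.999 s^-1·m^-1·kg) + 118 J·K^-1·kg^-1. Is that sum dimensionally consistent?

Yes

In SI base units:
  (85.67 m·kg/(K·s³)) / (10.999 s^-1·m^-1·kg):  [kg·m·s⁻³·K⁻¹] / [kg·m⁻¹·s⁻¹] = m²·s⁻²·K⁻¹
  118 J·K^-1·kg^-1:  J·kg⁻¹·K⁻¹ = N·m·kg⁻¹·K⁻¹ = m²·s⁻²·K⁻¹
Both are m²·s⁻²·K⁻¹, so they have the same dimensions and can be added.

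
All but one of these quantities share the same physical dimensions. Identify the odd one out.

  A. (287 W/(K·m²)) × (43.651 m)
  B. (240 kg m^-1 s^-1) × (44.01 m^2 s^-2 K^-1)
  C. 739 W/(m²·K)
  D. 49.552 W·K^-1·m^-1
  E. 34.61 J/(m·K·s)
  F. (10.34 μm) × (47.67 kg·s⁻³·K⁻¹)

C.

Work out the base dimensions of each:
  A. [kg·s⁻³·K⁻¹] · [m] = kg·m·s⁻³·K⁻¹
  B. [kg·m⁻¹·s⁻¹] · [m²·s⁻²·K⁻¹] = kg·m·s⁻³·K⁻¹
  C. W·m⁻²·K⁻¹ = J·s⁻¹·m⁻²·K⁻¹ = kg·s⁻³·K⁻¹
  D. W·m⁻¹·K⁻¹ = J·s⁻¹·m⁻¹·K⁻¹ = kg·m·s⁻³·K⁻¹
  E. J·s⁻¹·m⁻¹·K⁻¹ = N·m·s⁻¹·m⁻¹·K⁻¹ = kg·m·s⁻³·K⁻¹
  F. [m] · [kg·s⁻³·K⁻¹] = kg·m·s⁻³·K⁻¹
All reduce to kg·m·s⁻³·K⁻¹ except C., which is kg·s⁻³·K⁻¹.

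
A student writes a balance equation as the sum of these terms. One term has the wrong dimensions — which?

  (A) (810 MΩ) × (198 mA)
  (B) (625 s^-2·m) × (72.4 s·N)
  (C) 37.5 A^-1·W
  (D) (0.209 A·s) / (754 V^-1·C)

(B)

Reduce each to base SI dimensions:
  (A) [kg·m²·s⁻³·A⁻²] · [A] = kg·m²·s⁻³·A⁻¹
  (B) [m·s⁻²] · [kg·m·s⁻¹] = kg·m²·s⁻³
  (C) W·A⁻¹ = J·s⁻¹·A⁻¹ = kg·m²·s⁻³·A⁻¹
  (D) [s·A] / [kg⁻¹·m⁻²·s⁴·A²] = kg·m²·s⁻³·A⁻¹
All reduce to kg·m²·s⁻³·A⁻¹ except (B), which is kg·m²·s⁻³.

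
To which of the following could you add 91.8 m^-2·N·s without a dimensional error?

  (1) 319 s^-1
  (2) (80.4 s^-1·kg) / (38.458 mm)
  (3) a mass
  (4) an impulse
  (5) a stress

(2)

Reference: N·s·m⁻² = kg·m·s⁻²·s·m⁻² = kg·m⁻¹·s⁻¹.
Each option:
  (1) s⁻¹
  (2) [kg·s⁻¹] / [m] = kg·m⁻¹·s⁻¹  ← same
  (3) [mass] = kg
  (4) [impulse] = kg·m·s⁻¹
  (5) [stress] = kg·m⁻¹·s⁻²
Only (2) matches kg·m⁻¹·s⁻¹.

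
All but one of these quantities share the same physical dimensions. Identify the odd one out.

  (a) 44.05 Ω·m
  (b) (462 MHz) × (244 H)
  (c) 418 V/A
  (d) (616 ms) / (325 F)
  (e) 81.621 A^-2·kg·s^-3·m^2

(a)

In SI base units:
  (a) Ω·m = V·A⁻¹·m = kg·m³·s⁻³·A⁻²
  (b) [s⁻¹] · [kg·m²·s⁻²·A⁻²] = kg·m²·s⁻³·A⁻²
  (c) V·A⁻¹ = J·C⁻¹·A⁻¹ = kg·m²·s⁻³·A⁻²
  (d) [s] / [kg⁻¹·m⁻²·s⁴·A²] = kg·m²·s⁻³·A⁻²
  (e) kg·m²·s⁻³·A⁻²
All reduce to kg·m²·s⁻³·A⁻² except (a), which is kg·m³·s⁻³·A⁻².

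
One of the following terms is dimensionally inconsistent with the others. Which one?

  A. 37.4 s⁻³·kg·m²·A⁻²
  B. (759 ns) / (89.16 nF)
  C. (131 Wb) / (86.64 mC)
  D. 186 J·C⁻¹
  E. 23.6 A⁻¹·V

Expand each in SI base units:
  A. kg·m²·s⁻³·A⁻²
  B. [s] / [kg⁻¹·m⁻²·s⁴·A²] = kg·m²·s⁻³·A⁻²
  C. [kg·m²·s⁻²·A⁻¹] / [s·A] = kg·m²·s⁻³·A⁻²
  D. J·C⁻¹ = N·m·(s·A)⁻¹ = kg·m²·s⁻³·A⁻¹
  E. V·A⁻¹ = J·C⁻¹·A⁻¹ = kg·m²·s⁻³·A⁻²
All reduce to kg·m²·s⁻³·A⁻² except D., which is kg·m²·s⁻³·A⁻¹.

D.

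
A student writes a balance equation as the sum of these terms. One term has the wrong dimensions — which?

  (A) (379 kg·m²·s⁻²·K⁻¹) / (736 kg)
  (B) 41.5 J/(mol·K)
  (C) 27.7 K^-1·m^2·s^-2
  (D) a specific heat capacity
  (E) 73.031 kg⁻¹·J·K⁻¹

(B)

Dimensions:
  (A) [kg·m²·s⁻²·K⁻¹] / [kg] = m²·s⁻²·K⁻¹
  (B) J·mol⁻¹·K⁻¹ = N·m·mol⁻¹·K⁻¹ = kg·m²·s⁻²·K⁻¹·mol⁻¹
  (C) m²·s⁻²·K⁻¹
  (D) [specific heat capacity] = m²·s⁻²·K⁻¹
  (E) J·kg⁻¹·K⁻¹ = N·m·kg⁻¹·K⁻¹ = m²·s⁻²·K⁻¹
All reduce to m²·s⁻²·K⁻¹ except (B), which is kg·m²·s⁻²·K⁻¹·mol⁻¹.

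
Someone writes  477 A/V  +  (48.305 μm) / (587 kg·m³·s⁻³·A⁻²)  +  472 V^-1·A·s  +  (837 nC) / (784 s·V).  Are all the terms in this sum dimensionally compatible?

In SI base units:
  477 A/V:  A·V⁻¹ = A·(J·C⁻¹)⁻¹ = kg⁻¹·m⁻²·s³·A²
  (48.305 μm) / (587 kg·m³·s⁻³·A⁻²):  [m] / [kg·m³·s⁻³·A⁻²] = kg⁻¹·m⁻²·s³·A²
  472 V^-1·A·s:  A·s·V⁻¹ = A·s·(J·C⁻¹)⁻¹ = kg⁻¹·m⁻²·s⁴·A²
  (837 nC) / (784 s·V):  [s·A] / [kg·m²·s⁻²·A⁻¹] = kg⁻¹·m⁻²·s³·A²
The terms do not share a single dimension (kg⁻¹·m⁻²·s³·A² vs kg⁻¹·m⁻²·s⁴·A²).

No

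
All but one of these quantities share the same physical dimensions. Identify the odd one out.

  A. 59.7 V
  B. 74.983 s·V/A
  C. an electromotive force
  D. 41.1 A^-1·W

Work out the base dimensions of each:
  A. V = J·C⁻¹ = kg·m²·s⁻³·A⁻¹
  B. V·s·A⁻¹ = J·C⁻¹·s·A⁻¹ = kg·m²·s⁻²·A⁻²
  C. [electromotive force] = kg·m²·s⁻³·A⁻¹
  D. W·A⁻¹ = J·s⁻¹·A⁻¹ = kg·m²·s⁻³·A⁻¹
All reduce to kg·m²·s⁻³·A⁻¹ except B., which is kg·m²·s⁻²·A⁻².

B.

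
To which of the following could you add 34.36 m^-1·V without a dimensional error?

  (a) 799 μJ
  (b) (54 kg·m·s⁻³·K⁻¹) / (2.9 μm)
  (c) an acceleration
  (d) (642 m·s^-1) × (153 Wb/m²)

(d)

Reference: V·m⁻¹ = J·C⁻¹·m⁻¹ = kg·m·s⁻³·A⁻¹.
Each option:
  (a) J = N·m = kg·m²·s⁻²
  (b) [kg·m·s⁻³·K⁻¹] / [m] = kg·s⁻³·K⁻¹
  (c) [acceleration] = m·s⁻²
  (d) [m·s⁻¹] · [kg·s⁻²·A⁻¹] = kg·m·s⁻³·A⁻¹  ← same
Only (d) matches kg·m·s⁻³·A⁻¹.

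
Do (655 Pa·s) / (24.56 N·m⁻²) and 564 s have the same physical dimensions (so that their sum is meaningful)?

Work out the base dimensions of each:
  (655 Pa·s) / (24.56 N·m⁻²):  [kg·m⁻¹·s⁻¹] / [kg·m⁻¹·s⁻²] = s
  564 s:  s
Both are s, so they have the same dimensions and can be added.

Yes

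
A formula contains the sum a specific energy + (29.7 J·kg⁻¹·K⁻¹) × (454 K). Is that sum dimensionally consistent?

Expand each in SI base units:
  a specific energy:  [specific energy] = m²·s⁻²
  (29.7 J·kg⁻¹·K⁻¹) × (454 K):  [m²·s⁻²·K⁻¹] · [K] = m²·s⁻²
Both are m²·s⁻², so they have the same dimensions and can be added.

Yes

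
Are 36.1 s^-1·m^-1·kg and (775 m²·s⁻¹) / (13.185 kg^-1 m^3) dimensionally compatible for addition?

In SI base units:
  36.1 s^-1·m^-1·kg:  kg·m⁻¹·s⁻¹
  (775 m²·s⁻¹) / (13.185 kg^-1 m^3):  [m²·s⁻¹] / [kg⁻¹·m³] = kg·m⁻¹·s⁻¹
Both are kg·m⁻¹·s⁻¹, so they have the same dimensions and can be added.

Yes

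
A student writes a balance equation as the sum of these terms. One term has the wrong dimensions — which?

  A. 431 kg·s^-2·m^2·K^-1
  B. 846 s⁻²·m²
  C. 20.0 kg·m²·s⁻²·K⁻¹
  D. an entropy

B.

Work out the base dimensions of each:
  A. kg·m²·s⁻²·K⁻¹
  B. m²·s⁻²
  C. kg·m²·s⁻²·K⁻¹
  D. [entropy] = kg·m²·s⁻²·K⁻¹
All reduce to kg·m²·s⁻²·K⁻¹ except B., which is m²·s⁻².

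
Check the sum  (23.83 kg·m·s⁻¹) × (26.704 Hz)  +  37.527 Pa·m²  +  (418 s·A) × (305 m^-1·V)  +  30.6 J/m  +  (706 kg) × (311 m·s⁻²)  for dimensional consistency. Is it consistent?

Yes

Work out the base dimensions of each:
  (23.83 kg·m·s⁻¹) × (26.704 Hz):  [kg·m·s⁻¹] · [s⁻¹] = kg·m·s⁻²
  37.527 Pa·m²:  Pa·m² = N·m⁻²·m² = kg·m·s⁻²
  (418 s·A) × (305 m^-1·V):  [s·A] · [kg·m·s⁻³·A⁻¹] = kg·m·s⁻²
  30.6 J/m:  J·m⁻¹ = N·m·m⁻¹ = kg·m·s⁻²
  (706 kg) × (311 m·s⁻²):  [kg] · [m·s⁻²] = kg·m·s⁻²
Every term reduces to kg·m·s⁻².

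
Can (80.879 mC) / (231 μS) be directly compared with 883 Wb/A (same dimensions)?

Expand each in SI base units:
  (80.879 mC) / (231 μS):  [s·A] / [kg⁻¹·m⁻²·s³·A²] = kg·m²·s⁻²·A⁻¹
  883 Wb/A:  Wb·A⁻¹ = V·s·A⁻¹ = kg·m²·s⁻²·A⁻²
kg·m²·s⁻²·A⁻¹ ≠ kg·m²·s⁻²·A⁻², so they cannot be added.

No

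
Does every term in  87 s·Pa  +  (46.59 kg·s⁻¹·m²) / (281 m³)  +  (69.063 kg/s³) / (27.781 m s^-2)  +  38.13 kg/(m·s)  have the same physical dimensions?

In SI base units:
  87 s·Pa:  Pa·s = N·m⁻²·s = kg·m⁻¹·s⁻¹
  (46.59 kg·s⁻¹·m²) / (281 m³):  [kg·m²·s⁻¹] / [m³] = kg·m⁻¹·s⁻¹
  (69.063 kg/s³) / (27.781 m s^-2):  [kg·s⁻³] / [m·s⁻²] = kg·m⁻¹·s⁻¹
  38.13 kg/(m·s):  kg·m⁻¹·s⁻¹
Every term reduces to kg·m⁻¹·s⁻¹.

Yes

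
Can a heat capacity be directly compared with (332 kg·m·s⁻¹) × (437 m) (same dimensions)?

Expand each in SI base units:
  a heat capacity:  [heat capacity] = kg·m²·s⁻²·K⁻¹
  (332 kg·m·s⁻¹) × (437 m):  [kg·m·s⁻¹] · [m] = kg·m²·s⁻¹
kg·m²·s⁻²·K⁻¹ ≠ kg·m²·s⁻¹, so they cannot be added.

No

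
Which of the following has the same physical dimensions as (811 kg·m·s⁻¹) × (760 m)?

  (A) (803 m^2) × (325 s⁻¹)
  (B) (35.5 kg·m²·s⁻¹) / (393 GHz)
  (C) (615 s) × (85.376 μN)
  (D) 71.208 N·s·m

(D)

Reference: [kg·m·s⁻¹] · [m] = kg·m²·s⁻¹.
Each option:
  (A) [m²] · [s⁻¹] = m²·s⁻¹
  (B) [kg·m²·s⁻¹] / [s⁻¹] = kg·m²
  (C) [s] · [kg·m·s⁻²] = kg·m·s⁻¹
  (D) N·m·s = kg·m·s⁻²·m·s = kg·m²·s⁻¹  ← same
Only (D) matches kg·m²·s⁻¹.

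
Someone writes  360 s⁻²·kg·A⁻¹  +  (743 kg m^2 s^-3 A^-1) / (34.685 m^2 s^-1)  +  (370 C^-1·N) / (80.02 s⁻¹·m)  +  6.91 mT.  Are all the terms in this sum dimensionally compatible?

Work out the base dimensions of each:
  360 s⁻²·kg·A⁻¹:  kg·s⁻²·A⁻¹
  (743 kg m^2 s^-3 A^-1) / (34.685 m^2 s^-1):  [kg·m²·s⁻³·A⁻¹] / [m²·s⁻¹] = kg·s⁻²·A⁻¹
  (370 C^-1·N) / (80.02 s⁻¹·m):  [kg·m·s⁻³·A⁻¹] / [m·s⁻¹] = kg·s⁻²·A⁻¹
  6.91 mT:  T = Wb·m⁻² = kg·s⁻²·A⁻¹
Every term reduces to kg·s⁻²·A⁻¹.

Yes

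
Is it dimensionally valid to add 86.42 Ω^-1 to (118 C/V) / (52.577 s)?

Dimensions:
  86.42 Ω^-1:  Ω⁻¹ = (V·A⁻¹)⁻¹ = kg⁻¹·m⁻²·s³·A²
  (118 C/V) / (52.577 s):  [kg⁻¹·m⁻²·s⁴·A²] / [s] = kg⁻¹·m⁻²·s³·A²
Both are kg⁻¹·m⁻²·s³·A², so they have the same dimensions and can be added.

Yes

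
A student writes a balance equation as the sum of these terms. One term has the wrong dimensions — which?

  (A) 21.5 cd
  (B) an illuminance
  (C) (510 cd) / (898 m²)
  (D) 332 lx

Dimensions:
  (A) cd
  (B) [illuminance] = m⁻²·cd
  (C) [cd] / [m²] = m⁻²·cd
  (D) lx = lm·m⁻² = m⁻²·cd
All reduce to m⁻²·cd except (A), which is cd.

(A)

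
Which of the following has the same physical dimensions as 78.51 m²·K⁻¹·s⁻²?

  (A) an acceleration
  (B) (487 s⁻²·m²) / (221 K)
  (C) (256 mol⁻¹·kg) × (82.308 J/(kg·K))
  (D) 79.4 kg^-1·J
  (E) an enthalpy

Reference: m²·s⁻²·K⁻¹.
Each option:
  (A) [acceleration] = m·s⁻²
  (B) [m²·s⁻²] / [K] = m²·s⁻²·K⁻¹  ← same
  (C) [kg·mol⁻¹] · [m²·s⁻²·K⁻¹] = kg·m²·s⁻²·K⁻¹·mol⁻¹
  (D) J·kg⁻¹ = N·m·kg⁻¹ = m²·s⁻²
  (E) [enthalpy] = kg·m²·s⁻²
Only (B) matches m²·s⁻²·K⁻¹.

(B)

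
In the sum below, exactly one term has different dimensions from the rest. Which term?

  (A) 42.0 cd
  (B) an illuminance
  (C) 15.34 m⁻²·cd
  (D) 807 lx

(A)

Reduce each to base SI dimensions:
  (A) cd
  (B) [illuminance] = m⁻²·cd
  (C) cd·m⁻² = m⁻²·cd
  (D) lx = lm·m⁻² = m⁻²·cd
All reduce to m⁻²·cd except (A), which is cd.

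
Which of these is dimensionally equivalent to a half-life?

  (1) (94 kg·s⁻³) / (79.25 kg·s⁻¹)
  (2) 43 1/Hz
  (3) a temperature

(2)

Reference: [half-life] = s.
Each option:
  (1) [kg·s⁻³] / [kg·s⁻¹] = s⁻²
  (2) Hz⁻¹ = (s⁻¹)⁻¹ = s  ← same
  (3) [temperature] = K
Only (2) matches s.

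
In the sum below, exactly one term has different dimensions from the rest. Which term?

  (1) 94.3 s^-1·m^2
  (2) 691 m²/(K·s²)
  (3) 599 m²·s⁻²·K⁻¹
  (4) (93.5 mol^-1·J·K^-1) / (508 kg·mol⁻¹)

(1)

In SI base units:
  (1) m²·s⁻¹
  (2) m²·s⁻²·K⁻¹
  (3) m²·s⁻²·K⁻¹
  (4) [kg·m²·s⁻²·K⁻¹·mol⁻¹] / [kg·mol⁻¹] = m²·s⁻²·K⁻¹
All reduce to m²·s⁻²·K⁻¹ except (1), which is m²·s⁻¹.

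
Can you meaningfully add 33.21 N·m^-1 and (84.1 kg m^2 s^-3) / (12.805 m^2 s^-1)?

Dimensions:
  33.21 N·m^-1:  N·m⁻¹ = kg·m·s⁻²·m⁻¹ = kg·s⁻²
  (84.1 kg m^2 s^-3) / (12.805 m^2 s^-1):  [kg·m²·s⁻³] / [m²·s⁻¹] = kg·s⁻²
Both are kg·s⁻², so they have the same dimensions and can be added.

Yes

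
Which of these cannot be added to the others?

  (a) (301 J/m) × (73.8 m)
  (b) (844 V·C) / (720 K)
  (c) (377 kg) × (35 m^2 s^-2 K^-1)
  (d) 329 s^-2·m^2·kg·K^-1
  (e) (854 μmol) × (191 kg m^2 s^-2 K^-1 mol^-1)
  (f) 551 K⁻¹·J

(a)

Expand each in SI base units:
  (a) [kg·m·s⁻²] · [m] = kg·m²·s⁻²
  (b) [kg·m²·s⁻²] / [K] = kg·m²·s⁻²·K⁻¹
  (c) [kg] · [m²·s⁻²·K⁻¹] = kg·m²·s⁻²·K⁻¹
  (d) kg·m²·s⁻²·K⁻¹
  (e) [mol] · [kg·m²·s⁻²·K⁻¹·mol⁻¹] = kg·m²·s⁻²·K⁻¹
  (f) J·K⁻¹ = N·m·K⁻¹ = kg·m²·s⁻²·K⁻¹
All reduce to kg·m²·s⁻²·K⁻¹ except (a), which is kg·m²·s⁻².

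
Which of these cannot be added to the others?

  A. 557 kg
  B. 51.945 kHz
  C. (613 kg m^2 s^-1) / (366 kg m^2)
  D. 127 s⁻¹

Work out the base dimensions of each:
  A. kg
  B. Hz = s⁻¹
  C. [kg·m²·s⁻¹] / [kg·m²] = s⁻¹
  D. s⁻¹
All reduce to s⁻¹ except A., which is kg.

A.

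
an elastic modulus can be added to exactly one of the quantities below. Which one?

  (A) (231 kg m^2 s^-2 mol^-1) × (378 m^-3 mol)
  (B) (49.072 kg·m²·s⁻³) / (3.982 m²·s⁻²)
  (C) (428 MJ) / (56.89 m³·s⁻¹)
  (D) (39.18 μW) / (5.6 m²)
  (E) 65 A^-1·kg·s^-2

(A)

Reference: [elastic modulus] = kg·m⁻¹·s⁻².
Each option:
  (A) [kg·m²·s⁻²·mol⁻¹] · [m⁻³·mol] = kg·m⁻¹·s⁻²  ← same
  (B) [kg·m²·s⁻³] / [m²·s⁻²] = kg·s⁻¹
  (C) [kg·m²·s⁻²] / [m³·s⁻¹] = kg·m⁻¹·s⁻¹
  (D) [kg·m²·s⁻³] / [m²] = kg·s⁻³
  (E) kg·s⁻²·A⁻¹
Only (A) matches kg·m⁻¹·s⁻².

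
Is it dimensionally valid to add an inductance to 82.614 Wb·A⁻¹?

Yes

In SI base units:
  an inductance:  [inductance] = kg·m²·s⁻²·A⁻²
  82.614 Wb·A⁻¹:  Wb·A⁻¹ = V·s·A⁻¹ = kg·m²·s⁻²·A⁻²
Both are kg·m²·s⁻²·A⁻², so they have the same dimensions and can be added.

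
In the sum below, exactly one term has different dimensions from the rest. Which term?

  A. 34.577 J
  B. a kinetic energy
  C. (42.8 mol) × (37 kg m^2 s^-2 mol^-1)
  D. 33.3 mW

Reduce each to base SI dimensions:
  A. J = N·m = kg·m²·s⁻²
  B. [kinetic energy] = kg·m²·s⁻²
  C. [mol] · [kg·m²·s⁻²·mol⁻¹] = kg·m²·s⁻²
  D. W = J·s⁻¹ = kg·m²·s⁻³
All reduce to kg·m²·s⁻² except D., which is kg·m²·s⁻³.

D.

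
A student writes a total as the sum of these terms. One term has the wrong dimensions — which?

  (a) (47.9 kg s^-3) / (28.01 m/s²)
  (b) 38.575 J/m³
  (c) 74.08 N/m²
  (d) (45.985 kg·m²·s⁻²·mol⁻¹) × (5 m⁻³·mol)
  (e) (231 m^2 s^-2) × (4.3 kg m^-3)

(a)

Dimensions:
  (a) [kg·s⁻³] / [m·s⁻²] = kg·m⁻¹·s⁻¹
  (b) J·m⁻³ = N·m·m⁻³ = kg·m⁻¹·s⁻²
  (c) N·m⁻² = kg·m·s⁻²·m⁻² = kg·m⁻¹·s⁻²
  (d) [kg·m²·s⁻²·mol⁻¹] · [m⁻³·mol] = kg·m⁻¹·s⁻²
  (e) [m²·s⁻²] · [kg·m⁻³] = kg·m⁻¹·s⁻²
All reduce to kg·m⁻¹·s⁻² except (a), which is kg·m⁻¹·s⁻¹.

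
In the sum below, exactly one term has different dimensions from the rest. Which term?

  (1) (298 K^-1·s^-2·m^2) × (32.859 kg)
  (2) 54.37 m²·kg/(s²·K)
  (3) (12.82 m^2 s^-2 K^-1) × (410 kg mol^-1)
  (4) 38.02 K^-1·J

(3)

Reduce each to base SI dimensions:
  (1) [m²·s⁻²·K⁻¹] · [kg] = kg·m²·s⁻²·K⁻¹
  (2) kg·m²·s⁻²·K⁻¹
  (3) [m²·s⁻²·K⁻¹] · [kg·mol⁻¹] = kg·m²·s⁻²·K⁻¹·mol⁻¹
  (4) J·K⁻¹ = N·m·K⁻¹ = kg·m²·s⁻²·K⁻¹
All reduce to kg·m²·s⁻²·K⁻¹ except (3), which is kg·m²·s⁻²·K⁻¹·mol⁻¹.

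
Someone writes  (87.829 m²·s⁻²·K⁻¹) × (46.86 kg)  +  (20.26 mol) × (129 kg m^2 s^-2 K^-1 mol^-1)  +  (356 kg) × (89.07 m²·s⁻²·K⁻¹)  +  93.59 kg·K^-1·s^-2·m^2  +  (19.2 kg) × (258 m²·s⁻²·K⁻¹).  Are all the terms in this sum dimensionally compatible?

Yes

Dimensions:
  (87.829 m²·s⁻²·K⁻¹) × (46.86 kg):  [m²·s⁻²·K⁻¹] · [kg] = kg·m²·s⁻²·K⁻¹
  (20.26 mol) × (129 kg m^2 s^-2 K^-1 mol^-1):  [mol] · [kg·m²·s⁻²·K⁻¹·mol⁻¹] = kg·m²·s⁻²·K⁻¹
  (356 kg) × (89.07 m²·s⁻²·K⁻¹):  [kg] · [m²·s⁻²·K⁻¹] = kg·m²·s⁻²·K⁻¹
  93.59 kg·K^-1·s^-2·m^2:  kg·m²·s⁻²·K⁻¹
  (19.2 kg) × (258 m²·s⁻²·K⁻¹):  [kg] · [m²·s⁻²·K⁻¹] = kg·m²·s⁻²·K⁻¹
Every term reduces to kg·m²·s⁻²·K⁻¹.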